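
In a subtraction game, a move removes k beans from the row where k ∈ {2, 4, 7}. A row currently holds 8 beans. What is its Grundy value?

1

Compute g(0), g(1), … for moves {2, 4, 7}:
g(0) = mex{} = 0
g(1) = mex{} = 0
g(2) = mex{0} = 1
g(3) = mex{0} = 1
g(4) = mex{0,1} = 2
g(5) = mex{0,1} = 2
g(6) = mex{1,2} = 0
g(7) = mex{0,1,2} = 3
g(8) = mex{0,2} = 1
So g(8) = 1.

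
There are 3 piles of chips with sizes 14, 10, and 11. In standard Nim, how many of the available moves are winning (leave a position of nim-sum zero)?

Bitwise XOR of the heap sizes:
  1110  (14)
  1010  (10)
  1011  (11)
  ----
  1111  (15)
The overall nim-sum is X = 15. A pile of size p has a winning move iff p XOR X < p (reduce it to p XOR X).
  14: 14 XOR 15 = 1 < 14 — winning move (to 1).
  10: 10 XOR 15 = 5 < 10 — winning move (to 5).
  11: 11 XOR 15 = 4 < 11 — winning move (to 4).
That gives 3 winning moves.

3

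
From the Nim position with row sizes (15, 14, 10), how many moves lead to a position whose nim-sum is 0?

Compute the nim-sum pairwise:
15 XOR 14 = 1
1 XOR 10 = 11
The overall nim-sum is X = 11. A row of size p has a winning move iff p XOR X < p (reduce it to p XOR X).
  15: 15 XOR 11 = 4 < 15 — winning move (to 4).
  14: 14 XOR 11 = 5 < 14 — winning move (to 5).
  10: 10 XOR 11 = 1 < 10 — winning move (to 1).
That gives 3 winning moves.

3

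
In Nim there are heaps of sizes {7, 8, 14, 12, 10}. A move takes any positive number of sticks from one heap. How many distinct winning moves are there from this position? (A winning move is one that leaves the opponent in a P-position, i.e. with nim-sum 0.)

3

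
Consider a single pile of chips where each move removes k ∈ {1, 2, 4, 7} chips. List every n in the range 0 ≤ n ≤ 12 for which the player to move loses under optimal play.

0, 3, 6, 9, 12

Build the Grundy sequence with g(k) = mex{g(k−s) : s ∈ {1, 2, 4, 7}, s ≤ k}:
g(0) = mex{} = 0
g(1) = mex{0} = 1
g(2) = mex{0,1} = 2
g(3) = mex{1,2} = 0
g(4) = mex{0,2} = 1
g(5) = mex{0,1} = 2
g(6) = mex{1,2} = 0
g(7) = mex{0,2} = 1
g(8) = mex{0,1} = 2
g(9) = mex{1,2} = 0
g(10) = mex{0,2} = 1
g(11) = mex{0,1} = 2
g(12) = mex{1,2} = 0
The P-positions (g = 0) in 0..12 are 0, 3, 6, 9, 12.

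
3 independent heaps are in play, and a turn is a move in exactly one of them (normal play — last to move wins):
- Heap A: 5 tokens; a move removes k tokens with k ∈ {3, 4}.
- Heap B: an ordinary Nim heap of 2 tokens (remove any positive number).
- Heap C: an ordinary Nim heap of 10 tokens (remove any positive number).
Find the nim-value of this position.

9

Build the Grundy sequence for heap A with g(k) = mex{g(k−s) : s ∈ {3, 4}, s ≤ k}:
g(0) = mex{} = 0
g(1) = mex{} = 0
g(2) = mex{} = 0
g(3) = mex{0} = 1
g(4) = mex{0} = 1
g(5) = mex{0} = 1
So g(5) = 1.
Heap B is a plain Nim heap of size 2, so its Grundy value is 2.
Heap C is a plain Nim heap of size 10, so its Grundy value is 10.
By the Sprague-Grundy theorem, the Grundy value of a sum of independent games is the XOR of the component values.
Combined value = 1 XOR 2 XOR 10 = 9.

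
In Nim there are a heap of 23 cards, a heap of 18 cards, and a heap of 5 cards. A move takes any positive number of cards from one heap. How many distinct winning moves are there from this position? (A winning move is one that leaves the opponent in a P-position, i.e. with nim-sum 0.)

Compute the nim-sum pairwise:
23 XOR 18 = 5
5 XOR 5 = 0
The nim-sum is already 0, so every move leaves a nonzero nim-sum — there are no winning moves.

0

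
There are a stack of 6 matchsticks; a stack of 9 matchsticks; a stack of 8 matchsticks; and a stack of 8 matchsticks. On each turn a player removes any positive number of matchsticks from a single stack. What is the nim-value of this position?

15

In binary:
  0110  (6)
  1001  (9)
  1000  (8)
  1000  (8)
  ----
  1111  (15)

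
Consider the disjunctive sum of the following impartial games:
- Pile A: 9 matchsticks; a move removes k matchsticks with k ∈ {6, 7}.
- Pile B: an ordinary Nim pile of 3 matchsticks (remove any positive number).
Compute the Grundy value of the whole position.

2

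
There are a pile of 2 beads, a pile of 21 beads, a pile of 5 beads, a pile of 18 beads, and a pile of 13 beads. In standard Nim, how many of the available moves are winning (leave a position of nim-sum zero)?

Write each in binary and XOR column by column:
  00010  (2)
  10101  (21)
  00101  (5)
  10010  (18)
  01101  (13)
  -----
  01101  (13)
The overall nim-sum is X = 13. A pile of size p has a winning move iff p XOR X < p (reduce it to p XOR X).
  2: 2 XOR 13 = 15 ≥ 2 — no move.
  21: 21 XOR 13 = 24 ≥ 21 — no move.
  5: 5 XOR 13 = 8 ≥ 5 — no move.
  18: 18 XOR 13 = 31 ≥ 18 — no move.
  13: 13 XOR 13 = 0 < 13 — winning move (to 0).
That gives 1 winning move.

1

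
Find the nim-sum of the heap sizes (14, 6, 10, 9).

11

Nim-sum: 14 XOR 6 XOR 10 XOR 9 = 11.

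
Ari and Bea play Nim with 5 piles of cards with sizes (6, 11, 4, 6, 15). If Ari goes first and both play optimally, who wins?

Bea wins

Nim-sum: 6 XOR 11 XOR 4 XOR 6 XOR 15 = 0.
The nim-sum is 0, so this is a P-position: the player to move is in a losing position under optimal play; Ari is about to move from it and so loses — Bea wins.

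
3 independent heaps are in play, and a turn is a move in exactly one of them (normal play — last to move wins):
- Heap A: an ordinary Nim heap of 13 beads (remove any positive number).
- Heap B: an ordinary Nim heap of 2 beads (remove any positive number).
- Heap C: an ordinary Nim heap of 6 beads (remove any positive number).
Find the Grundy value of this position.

9

Heap A is a plain Nim heap of size 13, so its Grundy value is 13.
Heap B is a plain Nim heap of size 2, so its Grundy value is 2.
Heap C is a plain Nim heap of size 6, so its Grundy value is 6.
The value of a disjunctive sum is the nim-sum of the parts.
Combined value = 13 ⊕ 2 ⊕ 6 = 9.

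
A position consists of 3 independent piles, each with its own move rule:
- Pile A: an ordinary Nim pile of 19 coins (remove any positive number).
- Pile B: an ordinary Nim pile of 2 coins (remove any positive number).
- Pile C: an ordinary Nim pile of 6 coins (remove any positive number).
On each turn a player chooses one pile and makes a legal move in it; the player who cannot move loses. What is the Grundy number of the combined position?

23

Pile A is a plain Nim pile of size 19, so its Grundy value is 19.
Pile B is a plain Nim pile of size 2, so its Grundy value is 2.
Pile C is a plain Nim pile of size 6, so its Grundy value is 6.
The value of a disjunctive sum is the nim-sum of the parts.
Combined value = 19 ⊕ 2 ⊕ 6 = 23.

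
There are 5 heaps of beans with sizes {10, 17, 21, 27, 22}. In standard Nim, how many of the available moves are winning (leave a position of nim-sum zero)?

3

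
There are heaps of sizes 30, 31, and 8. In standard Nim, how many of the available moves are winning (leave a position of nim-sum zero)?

Nim-sum: 30 ⊕ 31 ⊕ 8 = 9.
The overall nim-sum is X = 9. A heap of size p has a winning move iff p XOR X < p (reduce it to p XOR X).
  30: 30 XOR 9 = 23 < 30 — winning move (to 23).
  31: 31 XOR 9 = 22 < 31 — winning move (to 22).
  8: 8 XOR 9 = 1 < 8 — winning move (to 1).
That gives 3 winning moves.

3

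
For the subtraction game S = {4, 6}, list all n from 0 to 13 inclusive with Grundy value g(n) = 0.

0, 1, 2, 3, 10, 11, 12, 13

Build the Grundy sequence with g(k) = mex{g(k−s) : s ∈ {4, 6}, s ≤ k}:
k:     0  1  2  3  4  5  6  7  8  9 10 11 12 13
g(k):  0  0  0  0  1  1  1  1  2  2  0  0  0  0
The P-positions (g = 0) in 0..13 are 0, 1, 2, 3, 10, 11, 12, 13.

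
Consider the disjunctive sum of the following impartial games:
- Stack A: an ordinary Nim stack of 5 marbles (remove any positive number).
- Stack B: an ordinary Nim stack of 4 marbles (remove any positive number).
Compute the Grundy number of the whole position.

Stack A is a plain Nim stack of size 5, so its Grundy value is 5.
Stack B is a plain Nim stack of size 4, so its Grundy value is 4.
By the Sprague-Grundy theorem, the Grundy value of a sum of independent games is the XOR of the component values.
Combined value = 5 ⊕ 4 = 1.

1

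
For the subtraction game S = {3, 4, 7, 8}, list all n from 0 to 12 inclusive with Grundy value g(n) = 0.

0, 1, 2, 11, 12

Build the Grundy sequence with g(k) = mex{g(k−s) : s ∈ {3, 4, 7, 8}, s ≤ k}:
g(0) = mex{} = 0
g(1) = mex{} = 0
g(2) = mex{} = 0
g(3) = mex{0} = 1
g(4) = mex{0} = 1
g(5) = mex{0} = 1
g(6) = mex{0,1} = 2
g(7) = mex{0,1} = 2
g(8) = mex{0,1} = 2
g(9) = mex{0,1,2} = 3
g(10) = mex{0,1,2} = 3
g(11) = mex{1,2} = 0
g(12) = mex{1,2,3} = 0
The P-positions (g = 0) in 0..12 are 0, 1, 2, 11, 12.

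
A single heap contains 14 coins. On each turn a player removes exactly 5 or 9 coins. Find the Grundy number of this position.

0

Build the Grundy sequence with g(k) = mex{g(k−s) : s ∈ {5, 9}, s ≤ k}:
k:     0  1  2  3  4  5  6  7  8  9 10 11 12 13 14
g(k):  0  0  0  0  0  1  1  1  1  1  2  2  2  2  0
So g(14) = 0.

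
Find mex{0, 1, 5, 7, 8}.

2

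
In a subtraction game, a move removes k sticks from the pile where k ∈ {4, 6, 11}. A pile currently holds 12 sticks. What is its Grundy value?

3

Build the Grundy sequence with g(k) = mex{g(k−s) : s ∈ {4, 6, 11}, s ≤ k}:
g(0) = mex{} = 0
g(1) = mex{} = 0
g(2) = mex{} = 0
g(3) = mex{} = 0
g(4) = mex{0} = 1
g(5) = mex{0} = 1
g(6) = mex{0} = 1
g(7) = mex{0} = 1
g(8) = mex{0,1} = 2
g(9) = mex{0,1} = 2
g(10) = mex{1} = 0
g(11) = mex{0,1} = 2
g(12) = mex{0,1,2} = 3
So g(12) = 3.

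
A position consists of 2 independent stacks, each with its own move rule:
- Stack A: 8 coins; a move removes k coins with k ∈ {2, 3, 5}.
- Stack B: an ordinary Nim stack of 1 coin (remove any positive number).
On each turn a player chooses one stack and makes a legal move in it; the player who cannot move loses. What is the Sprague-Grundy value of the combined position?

1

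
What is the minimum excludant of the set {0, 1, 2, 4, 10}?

3

The values 0, 1, 2 are all present; 3 is the first non-negative integer missing from the set.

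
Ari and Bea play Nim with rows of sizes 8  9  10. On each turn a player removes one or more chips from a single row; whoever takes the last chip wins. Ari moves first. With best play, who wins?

In binary:
  1000  (8)
  1001  (9)
  1010  (10)
  ----
  1011  (11)
The nim-sum is 11 ≠ 0, so this is an N-position: the player to move can win; Ari has a winning move.

Ari wins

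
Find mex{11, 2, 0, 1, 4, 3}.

5

The values 0, 1, 2, 3, 4 are all present; 5 is the first non-negative integer missing from the set.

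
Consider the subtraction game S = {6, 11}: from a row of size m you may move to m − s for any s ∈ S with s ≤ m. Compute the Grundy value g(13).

2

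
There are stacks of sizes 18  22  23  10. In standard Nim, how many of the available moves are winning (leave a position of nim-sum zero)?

Nim-sum: 18 XOR 22 XOR 23 XOR 10 = 25.
The overall nim-sum is X = 25. A stack of size p has a winning move iff p XOR X < p (reduce it to p XOR X).
  18: 18 XOR 25 = 11 < 18 — winning move (to 11).
  22: 22 XOR 25 = 15 < 22 — winning move (to 15).
  23: 23 XOR 25 = 14 < 23 — winning move (to 14).
  10: 10 XOR 25 = 19 ≥ 10 — no move.
That gives 3 winning moves.

3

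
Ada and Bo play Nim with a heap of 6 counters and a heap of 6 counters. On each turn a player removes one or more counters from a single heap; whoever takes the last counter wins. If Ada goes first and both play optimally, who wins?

Bo wins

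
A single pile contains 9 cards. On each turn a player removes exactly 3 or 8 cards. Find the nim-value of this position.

1

Compute g(0), g(1), … for moves {3, 8}:
g(0) = mex{} = 0
g(1) = mex{} = 0
g(2) = mex{} = 0
g(3) = mex{0} = 1
g(4) = mex{0} = 1
g(5) = mex{0} = 1
g(6) = mex{1} = 0
g(7) = mex{1} = 0
g(8) = mex{0,1} = 2
g(9) = mex{0} = 1
So g(9) = 1.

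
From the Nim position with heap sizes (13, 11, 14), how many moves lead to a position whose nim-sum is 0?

Compute the nim-sum pairwise:
13 ⊕ 11 = 6
6 ⊕ 14 = 8
The overall nim-sum is X = 8. A heap of size p has a winning move iff p XOR X < p (reduce it to p XOR X).
  13: 13 XOR 8 = 5 < 13 — winning move (to 5).
  11: 11 XOR 8 = 3 < 11 — winning move (to 3).
  14: 14 XOR 8 = 6 < 14 — winning move (to 6).
That gives 3 winning moves.

3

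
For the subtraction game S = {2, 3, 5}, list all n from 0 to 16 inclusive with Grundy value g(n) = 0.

0, 1, 7, 8, 14, 15

Grundy values for subtraction set {2, 3, 5}:
k:     0  1  2  3  4  5  6  7  8  9 10 11 12 13 14 15 16
g(k):  0  0  1  1  2  2  3  0  0  1  1  2  2  3  0  0  1
The P-positions (g = 0) in 0..16 are 0, 1, 7, 8, 14, 15.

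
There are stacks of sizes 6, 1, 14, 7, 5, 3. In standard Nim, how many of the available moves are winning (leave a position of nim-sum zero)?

1

Compute the nim-sum pairwise:
6 XOR 1 = 7
7 XOR 14 = 9
9 XOR 7 = 14
14 XOR 5 = 11
11 XOR 3 = 8
The overall nim-sum is X = 8. A stack of size p has a winning move iff p XOR X < p (reduce it to p XOR X).
  6: 6 XOR 8 = 14 ≥ 6 — no move.
  1: 1 XOR 8 = 9 ≥ 1 — no move.
  14: 14 XOR 8 = 6 < 14 — winning move (to 6).
  7: 7 XOR 8 = 15 ≥ 7 — no move.
  5: 5 XOR 8 = 13 ≥ 5 — no move.
  3: 3 XOR 8 = 11 ≥ 3 — no move.
That gives 1 winning move.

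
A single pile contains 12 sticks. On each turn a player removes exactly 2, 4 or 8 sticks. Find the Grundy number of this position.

Build the Grundy sequence with g(k) = mex{g(k−s) : s ∈ {2, 4, 8}, s ≤ k}:
k:     0  1  2  3  4  5  6  7  8  9 10 11 12
g(k):  0  0  1  1  2  2  0  0  1  1  2  2  0
So g(12) = 0.

0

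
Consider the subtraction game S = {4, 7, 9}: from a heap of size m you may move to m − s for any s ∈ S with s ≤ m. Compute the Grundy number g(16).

0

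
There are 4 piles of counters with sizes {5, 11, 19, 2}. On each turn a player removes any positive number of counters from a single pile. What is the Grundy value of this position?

Nim-sum: 5 ⊕ 11 ⊕ 19 ⊕ 2 = 31.

31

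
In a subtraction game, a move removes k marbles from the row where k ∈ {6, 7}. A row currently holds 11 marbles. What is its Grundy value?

1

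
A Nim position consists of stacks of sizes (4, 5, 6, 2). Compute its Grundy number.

Nim-sum: 4 XOR 5 XOR 6 XOR 2 = 5.

5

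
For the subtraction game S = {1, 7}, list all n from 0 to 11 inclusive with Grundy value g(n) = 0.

Build the Grundy sequence with g(k) = mex{g(k−s) : s ∈ {1, 7}, s ≤ k}:
g(0) = mex{} = 0
g(1) = mex{0} = 1
g(2) = mex{1} = 0
g(3) = mex{0} = 1
g(4) = mex{1} = 0
g(5) = mex{0} = 1
g(6) = mex{1} = 0
g(7) = mex{0} = 1
g(8) = mex{1} = 0
g(9) = mex{0} = 1
g(10) = mex{1} = 0
g(11) = mex{0} = 1
The P-positions (g = 0) in 0..11 are 0, 2, 4, 6, 8, 10.

0, 2, 4, 6, 8, 10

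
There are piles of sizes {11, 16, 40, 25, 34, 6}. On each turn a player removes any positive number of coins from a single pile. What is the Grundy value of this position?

14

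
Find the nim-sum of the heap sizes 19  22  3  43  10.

39

Nim-sum: 19 ⊕ 22 ⊕ 3 ⊕ 43 ⊕ 10 = 39.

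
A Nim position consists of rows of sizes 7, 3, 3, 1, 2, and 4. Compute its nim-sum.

0

Compute the nim-sum pairwise:
7 ^ 3 = 4
4 ^ 3 = 7
7 ^ 1 = 6
6 ^ 2 = 4
4 ^ 4 = 0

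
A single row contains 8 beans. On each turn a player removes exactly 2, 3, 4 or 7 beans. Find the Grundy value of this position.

Build the Grundy sequence with g(k) = mex{g(k−s) : s ∈ {2, 3, 4, 7}, s ≤ k}:
g(0) = mex{} = 0
g(1) = mex{} = 0
g(2) = mex{0} = 1
g(3) = mex{0} = 1
g(4) = mex{0,1} = 2
g(5) = mex{0,1} = 2
g(6) = mex{1,2} = 0
g(7) = mex{0,1,2} = 3
g(8) = mex{0,2} = 1
So g(8) = 1.

1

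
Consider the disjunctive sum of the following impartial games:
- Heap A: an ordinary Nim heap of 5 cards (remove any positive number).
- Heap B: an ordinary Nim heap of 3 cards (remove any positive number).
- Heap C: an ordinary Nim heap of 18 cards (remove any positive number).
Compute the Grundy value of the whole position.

20

Heap A is a plain Nim heap of size 5, so its Grundy value is 5.
Heap B is a plain Nim heap of size 3, so its Grundy value is 3.
Heap C is a plain Nim heap of size 18, so its Grundy value is 18.
By the Sprague-Grundy theorem, the Grundy value of a sum of independent games is the XOR of the component values.
Combined value = 5 ⊕ 3 ⊕ 18 = 20.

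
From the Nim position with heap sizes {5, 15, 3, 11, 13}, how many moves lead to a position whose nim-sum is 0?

3

Nim-sum: 5 ⊕ 15 ⊕ 3 ⊕ 11 ⊕ 13 = 15.
The overall nim-sum is X = 15. A heap of size p has a winning move iff p XOR X < p (reduce it to p XOR X).
  5: 5 XOR 15 = 10 ≥ 5 — no move.
  15: 15 XOR 15 = 0 < 15 — winning move (to 0).
  3: 3 XOR 15 = 12 ≥ 3 — no move.
  11: 11 XOR 15 = 4 < 11 — winning move (to 4).
  13: 13 XOR 15 = 2 < 13 — winning move (to 2).
That gives 3 winning moves.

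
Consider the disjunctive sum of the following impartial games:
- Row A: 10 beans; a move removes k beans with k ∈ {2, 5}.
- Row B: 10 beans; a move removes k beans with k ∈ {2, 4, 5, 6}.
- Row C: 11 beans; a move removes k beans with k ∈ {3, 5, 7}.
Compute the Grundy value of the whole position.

0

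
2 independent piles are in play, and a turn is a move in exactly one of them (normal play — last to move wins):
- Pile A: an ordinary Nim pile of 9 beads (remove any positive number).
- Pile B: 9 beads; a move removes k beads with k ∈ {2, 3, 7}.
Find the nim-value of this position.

Pile A is a plain Nim pile of size 9, so its Grundy value is 9.
Grundy values for pile B (subtraction set {2, 3, 7}):
g(0) = mex{} = 0
g(1) = mex{} = 0
g(2) = mex{0} = 1
g(3) = mex{0} = 1
g(4) = mex{0,1} = 2
g(5) = mex{1} = 0
g(6) = mex{1,2} = 0
g(7) = mex{0,2} = 1
g(8) = mex{0} = 1
g(9) = mex{0,1} = 2
So g(9) = 2.
By the Sprague-Grundy theorem, the Grundy value of a sum of independent games is the XOR of the component values.
Combined value = 9 XOR 2 = 11.

11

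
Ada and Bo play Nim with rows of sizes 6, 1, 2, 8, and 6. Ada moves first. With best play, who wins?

Ada wins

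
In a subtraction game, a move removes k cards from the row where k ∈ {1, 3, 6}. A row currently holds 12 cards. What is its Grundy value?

Build the Grundy sequence with g(k) = mex{g(k−s) : s ∈ {1, 3, 6}, s ≤ k}:
g(0) = mex{} = 0
g(1) = mex{0} = 1
g(2) = mex{1} = 0
g(3) = mex{0} = 1
g(4) = mex{1} = 0
g(5) = mex{0} = 1
g(6) = mex{0,1} = 2
g(7) = mex{0,1,2} = 3
g(8) = mex{0,1,3} = 2
g(9) = mex{1,2} = 0
g(10) = mex{0,3} = 1
g(11) = mex{1,2} = 0
g(12) = mex{0,2} = 1
So g(12) = 1.

1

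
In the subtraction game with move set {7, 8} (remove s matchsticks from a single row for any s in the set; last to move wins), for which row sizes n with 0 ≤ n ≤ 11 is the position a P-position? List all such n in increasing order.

0, 1, 2, 3, 4, 5, 6

Build the Grundy sequence with g(k) = mex{g(k−s) : s ∈ {7, 8}, s ≤ k}:
k:     0  1  2  3  4  5  6  7  8  9 10 11
g(k):  0  0  0  0  0  0  0  1  1  1  1  1
The P-positions (g = 0) in 0..11 are 0, 1, 2, 3, 4, 5, 6.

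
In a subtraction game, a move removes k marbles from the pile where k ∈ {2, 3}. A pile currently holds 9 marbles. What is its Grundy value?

2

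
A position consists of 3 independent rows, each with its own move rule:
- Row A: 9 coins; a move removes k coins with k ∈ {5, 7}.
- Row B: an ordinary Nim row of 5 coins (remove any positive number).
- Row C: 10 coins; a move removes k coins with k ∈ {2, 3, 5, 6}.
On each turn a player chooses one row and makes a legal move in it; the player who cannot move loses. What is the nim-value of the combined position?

5

Grundy values for row A (subtraction set {5, 7}):
k:     0  1  2  3  4  5  6  7  8  9
g(k):  0  0  0  0  0  1  1  1  1  1
So g(9) = 1.
Row B is a plain Nim row of size 5, so its Grundy value is 5.
Build the Grundy sequence for row C with g(k) = mex{g(k−s) : s ∈ {2, 3, 5, 6}, s ≤ k}:
k:     0  1  2  3  4  5  6  7  8  9 10
g(k):  0  0  1  1  2  2  3  3  0  0  1
So g(10) = 1.
By the Sprague-Grundy theorem, the Grundy value of a sum of independent games is the XOR of the component values.
Combined value = 1 XOR 5 XOR 1 = 5.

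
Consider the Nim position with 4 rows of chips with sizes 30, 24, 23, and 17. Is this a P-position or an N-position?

Compute the nim-sum pairwise:
30 ^ 24 = 6
6 ^ 23 = 17
17 ^ 17 = 0
The nim-sum is 0, so this is a P-position: the player to move is in a losing position under optimal play.

P-position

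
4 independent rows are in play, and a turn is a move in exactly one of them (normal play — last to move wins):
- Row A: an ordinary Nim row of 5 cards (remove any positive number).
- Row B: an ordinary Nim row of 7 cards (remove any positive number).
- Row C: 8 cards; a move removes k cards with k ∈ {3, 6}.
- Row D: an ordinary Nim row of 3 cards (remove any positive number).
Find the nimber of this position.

3

Row A is a plain Nim row of size 5, so its Grundy value is 5.
Row B is a plain Nim row of size 7, so its Grundy value is 7.
Build the Grundy sequence for row C with g(k) = mex{g(k−s) : s ∈ {3, 6}, s ≤ k}:
k:     0  1  2  3  4  5  6  7  8
g(k):  0  0  0  1  1  1  2  2  2
So g(8) = 2.
Row D is a plain Nim row of size 3, so its Grundy value is 3.
The value of a disjunctive sum is the nim-sum of the parts.
Combined value = 5 XOR 7 XOR 2 XOR 3 = 3.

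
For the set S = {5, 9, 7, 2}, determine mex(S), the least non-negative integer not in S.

0 is not in the set, so the mex is 0.

0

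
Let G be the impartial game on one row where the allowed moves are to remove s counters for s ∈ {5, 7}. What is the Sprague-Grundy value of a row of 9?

Grundy values for subtraction set {5, 7}:
g(0) = mex{} = 0
g(1) = mex{} = 0
g(2) = mex{} = 0
g(3) = mex{} = 0
g(4) = mex{} = 0
g(5) = mex{0} = 1
g(6) = mex{0} = 1
g(7) = mex{0} = 1
g(8) = mex{0} = 1
g(9) = mex{0} = 1
So g(9) = 1.

1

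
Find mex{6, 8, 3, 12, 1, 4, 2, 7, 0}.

The values 0, 1, 2, 3, 4 are all present; 5 is the first non-negative integer missing from the set.

5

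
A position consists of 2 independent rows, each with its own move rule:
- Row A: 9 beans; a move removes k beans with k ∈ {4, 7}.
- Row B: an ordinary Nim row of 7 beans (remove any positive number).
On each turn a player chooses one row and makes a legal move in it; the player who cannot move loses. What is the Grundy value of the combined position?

5

Build the Grundy sequence for row A with g(k) = mex{g(k−s) : s ∈ {4, 7}, s ≤ k}:
g(0) = mex{} = 0
g(1) = mex{} = 0
g(2) = mex{} = 0
g(3) = mex{} = 0
g(4) = mex{0} = 1
g(5) = mex{0} = 1
g(6) = mex{0} = 1
g(7) = mex{0} = 1
g(8) = mex{0,1} = 2
g(9) = mex{0,1} = 2
So g(9) = 2.
Row B is a plain Nim row of size 7, so its Grundy value is 7.
By the Sprague-Grundy theorem, the Grundy value of a sum of independent games is the XOR of the component values.
Combined value = 2 XOR 7 = 5.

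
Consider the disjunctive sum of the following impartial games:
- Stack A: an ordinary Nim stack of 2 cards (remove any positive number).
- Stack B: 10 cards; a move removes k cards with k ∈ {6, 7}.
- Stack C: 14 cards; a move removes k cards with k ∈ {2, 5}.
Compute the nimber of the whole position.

Stack A is a plain Nim stack of size 2, so its Grundy value is 2.
Grundy values for stack B (subtraction set {6, 7}):
k:     0  1  2  3  4  5  6  7  8  9 10
g(k):  0  0  0  0  0  0  1  1  1  1  1
So g(10) = 1.
Build the Grundy sequence for stack C with g(k) = mex{g(k−s) : s ∈ {2, 5}, s ≤ k}:
k:     0  1  2  3  4  5  6  7  8  9 10 11 12 13 14
g(k):  0  0  1  1  0  2  1  0  0  1  1  0  2  1  0
So g(14) = 0.
By the Sprague-Grundy theorem, the Grundy value of a sum of independent games is the XOR of the component values.
Combined value = 2 ⊕ 1 ⊕ 0 = 3.

3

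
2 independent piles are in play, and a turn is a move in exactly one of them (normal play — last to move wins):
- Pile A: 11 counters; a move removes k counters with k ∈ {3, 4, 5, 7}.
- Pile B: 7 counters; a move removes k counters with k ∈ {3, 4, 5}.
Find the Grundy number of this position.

For pile A, compute g(0), g(1), … with moves {3, 4, 5, 7}:
g(0) = mex{} = 0
g(1) = mex{} = 0
g(2) = mex{} = 0
g(3) = mex{0} = 1
g(4) = mex{0} = 1
g(5) = mex{0} = 1
g(6) = mex{0,1} = 2
g(7) = mex{0,1} = 2
g(8) = mex{0,1} = 2
g(9) = mex{0,1,2} = 3
g(10) = mex{1,2} = 0
g(11) = mex{1,2} = 0
So g(11) = 0.
For pile B, compute g(0), g(1), … with moves {3, 4, 5}:
k:     0  1  2  3  4  5  6  7
g(k):  0  0  0  1  1  1  2  2
So g(7) = 2.
By the Sprague-Grundy theorem, the Grundy value of a sum of independent games is the XOR of the component values.
Combined value = 0 XOR 2 = 2.

2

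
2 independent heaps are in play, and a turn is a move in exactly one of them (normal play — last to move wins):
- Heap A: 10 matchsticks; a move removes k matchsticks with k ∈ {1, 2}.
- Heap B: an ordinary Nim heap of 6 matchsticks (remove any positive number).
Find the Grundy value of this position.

7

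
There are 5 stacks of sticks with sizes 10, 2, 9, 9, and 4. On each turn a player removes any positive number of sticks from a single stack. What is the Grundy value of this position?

12

Compute the nim-sum pairwise:
10 XOR 2 = 8
8 XOR 9 = 1
1 XOR 9 = 8
8 XOR 4 = 12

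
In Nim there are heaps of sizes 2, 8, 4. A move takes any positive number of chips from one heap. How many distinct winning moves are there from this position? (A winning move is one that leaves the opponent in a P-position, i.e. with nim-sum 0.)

Bitwise XOR of the heap sizes:
  0010  (2)
  1000  (8)
  0100  (4)
  ----
  1110  (14)
The overall nim-sum is X = 14. A heap of size p has a winning move iff p XOR X < p (reduce it to p XOR X).
  2: 2 XOR 14 = 12 ≥ 2 — no move.
  8: 8 XOR 14 = 6 < 8 — winning move (to 6).
  4: 4 XOR 14 = 10 ≥ 4 — no move.
That gives 1 winning move.

1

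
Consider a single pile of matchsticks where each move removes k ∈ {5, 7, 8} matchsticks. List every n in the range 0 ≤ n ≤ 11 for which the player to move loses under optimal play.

Compute g(0), g(1), … for moves {5, 7, 8}:
g(0) = mex{} = 0
g(1) = mex{} = 0
g(2) = mex{} = 0
g(3) = mex{} = 0
g(4) = mex{} = 0
g(5) = mex{0} = 1
g(6) = mex{0} = 1
g(7) = mex{0} = 1
g(8) = mex{0} = 1
g(9) = mex{0} = 1
g(10) = mex{0,1} = 2
g(11) = mex{0,1} = 2
The P-positions (g = 0) in 0..11 are 0, 1, 2, 3, 4.

0, 1, 2, 3, 4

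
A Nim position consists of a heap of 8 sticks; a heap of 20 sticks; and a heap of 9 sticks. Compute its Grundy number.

Compute the nim-sum pairwise:
8 ⊕ 20 = 28
28 ⊕ 9 = 21

21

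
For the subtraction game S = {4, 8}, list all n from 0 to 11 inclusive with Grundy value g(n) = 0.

0, 1, 2, 3

Grundy values for subtraction set {4, 8}:
g(0) = mex{} = 0
g(1) = mex{} = 0
g(2) = mex{} = 0
g(3) = mex{} = 0
g(4) = mex{0} = 1
g(5) = mex{0} = 1
g(6) = mex{0} = 1
g(7) = mex{0} = 1
g(8) = mex{0,1} = 2
g(9) = mex{0,1} = 2
g(10) = mex{0,1} = 2
g(11) = mex{0,1} = 2
The P-positions (g = 0) in 0..11 are 0, 1, 2, 3.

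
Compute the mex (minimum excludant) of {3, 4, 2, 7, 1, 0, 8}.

The values 0, 1, 2, 3, 4 are all present; 5 is the first non-negative integer missing from the set.

5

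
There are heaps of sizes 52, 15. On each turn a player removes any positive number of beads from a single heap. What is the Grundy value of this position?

59

Nim-sum: 52 ^ 15 = 59.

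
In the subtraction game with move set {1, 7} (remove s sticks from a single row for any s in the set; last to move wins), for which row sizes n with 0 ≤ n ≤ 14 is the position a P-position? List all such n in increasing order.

0, 2, 4, 6, 8, 10, 12, 14

Build the Grundy sequence with g(k) = mex{g(k−s) : s ∈ {1, 7}, s ≤ k}:
k:     0  1  2  3  4  5  6  7  8  9 10 11 12 13 14
g(k):  0  1  0  1  0  1  0  1  0  1  0  1  0  1  0
The P-positions (g = 0) in 0..14 are 0, 2, 4, 6, 8, 10, 12, 14.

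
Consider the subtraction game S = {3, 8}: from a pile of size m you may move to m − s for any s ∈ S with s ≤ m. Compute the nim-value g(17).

Grundy values for subtraction set {3, 8}:
k:     0  1  2  3  4  5  6  7  8  9 10 11 12 13 14 15 16 17
g(k):  0  0  0  1  1  1  0  0  2  1  1  0  0  0  1  1  1  0
So g(17) = 0.

0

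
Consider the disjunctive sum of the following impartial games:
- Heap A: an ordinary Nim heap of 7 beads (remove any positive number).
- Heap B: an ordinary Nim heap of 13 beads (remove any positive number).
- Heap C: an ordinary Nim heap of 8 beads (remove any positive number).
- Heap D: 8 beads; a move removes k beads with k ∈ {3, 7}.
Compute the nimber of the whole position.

Heap A is a plain Nim heap of size 7, so its Grundy value is 7.
Heap B is a plain Nim heap of size 13, so its Grundy value is 13.
Heap C is a plain Nim heap of size 8, so its Grundy value is 8.
Build the Grundy sequence for heap D with g(k) = mex{g(k−s) : s ∈ {3, 7}, s ≤ k}:
k:     0  1  2  3  4  5  6  7  8
g(k):  0  0  0  1  1  1  0  2  2
So g(8) = 2.
The value of a disjunctive sum is the nim-sum of the parts.
Combined value = 7 ⊕ 13 ⊕ 8 ⊕ 2 = 0.

0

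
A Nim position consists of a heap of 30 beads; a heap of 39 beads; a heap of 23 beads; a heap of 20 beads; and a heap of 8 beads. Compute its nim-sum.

50

Write each in binary and XOR column by column:
  011110  (30)
  100111  (39)
  010111  (23)
  010100  (20)
  001000  (8)
  ------
  110010  (50)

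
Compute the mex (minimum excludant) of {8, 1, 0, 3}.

2

The values 0, 1 are all present; 2 is the first non-negative integer missing from the set.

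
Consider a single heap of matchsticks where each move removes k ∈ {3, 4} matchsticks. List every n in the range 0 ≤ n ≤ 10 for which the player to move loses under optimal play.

0, 1, 2, 7, 8, 9

Build the Grundy sequence with g(k) = mex{g(k−s) : s ∈ {3, 4}, s ≤ k}:
g(0) = mex{} = 0
g(1) = mex{} = 0
g(2) = mex{} = 0
g(3) = mex{0} = 1
g(4) = mex{0} = 1
g(5) = mex{0} = 1
g(6) = mex{0,1} = 2
g(7) = mex{1} = 0
g(8) = mex{1} = 0
g(9) = mex{1,2} = 0
g(10) = mex{0,2} = 1
The P-positions (g = 0) in 0..10 are 0, 1, 2, 7, 8, 9.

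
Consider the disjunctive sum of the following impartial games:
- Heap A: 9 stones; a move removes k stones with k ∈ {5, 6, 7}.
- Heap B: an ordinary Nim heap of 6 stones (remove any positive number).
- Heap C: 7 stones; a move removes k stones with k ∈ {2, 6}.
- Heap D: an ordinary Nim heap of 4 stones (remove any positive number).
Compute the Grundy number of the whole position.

2

Build the Grundy sequence for heap A with g(k) = mex{g(k−s) : s ∈ {5, 6, 7}, s ≤ k}:
g(0) = mex{} = 0
g(1) = mex{} = 0
g(2) = mex{} = 0
g(3) = mex{} = 0
g(4) = mex{} = 0
g(5) = mex{0} = 1
g(6) = mex{0} = 1
g(7) = mex{0} = 1
g(8) = mex{0} = 1
g(9) = mex{0} = 1
So g(9) = 1.
Heap B is a plain Nim heap of size 6, so its Grundy value is 6.
Grundy values for heap C (subtraction set {2, 6}):
k:     0  1  2  3  4  5  6  7
g(k):  0  0  1  1  0  0  1  1
So g(7) = 1.
Heap D is a plain Nim heap of size 4, so its Grundy value is 4.
The value of a disjunctive sum is the nim-sum of the parts.
Combined value = 1 ⊕ 6 ⊕ 1 ⊕ 4 = 2.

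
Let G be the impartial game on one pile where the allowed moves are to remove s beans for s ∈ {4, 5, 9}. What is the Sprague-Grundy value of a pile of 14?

Build the Grundy sequence with g(k) = mex{g(k−s) : s ∈ {4, 5, 9}, s ≤ k}:
k:     0  1  2  3  4  5  6  7  8  9 10 11 12 13 14
g(k):  0  0  0  0  1  1  1  1  2  2  2  2  3  0  0
So g(14) = 0.

0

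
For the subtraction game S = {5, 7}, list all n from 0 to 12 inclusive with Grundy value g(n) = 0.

Grundy values for subtraction set {5, 7}:
k:     0  1  2  3  4  5  6  7  8  9 10 11 12
g(k):  0  0  0  0  0  1  1  1  1  1  2  2  0
The P-positions (g = 0) in 0..12 are 0, 1, 2, 3, 4, 12.

0, 1, 2, 3, 4, 12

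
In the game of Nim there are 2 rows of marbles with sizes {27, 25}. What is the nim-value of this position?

2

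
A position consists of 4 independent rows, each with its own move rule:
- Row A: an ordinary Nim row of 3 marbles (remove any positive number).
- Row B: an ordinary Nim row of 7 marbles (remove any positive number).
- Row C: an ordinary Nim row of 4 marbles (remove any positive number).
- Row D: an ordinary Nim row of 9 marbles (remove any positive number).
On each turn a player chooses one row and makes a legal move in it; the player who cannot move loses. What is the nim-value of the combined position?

9

Row A is a plain Nim row of size 3, so its Grundy value is 3.
Row B is a plain Nim row of size 7, so its Grundy value is 7.
Row C is a plain Nim row of size 4, so its Grundy value is 4.
Row D is a plain Nim row of size 9, so its Grundy value is 9.
The value of a disjunctive sum is the nim-sum of the parts.
Combined value = 3 XOR 7 XOR 4 XOR 9 = 9.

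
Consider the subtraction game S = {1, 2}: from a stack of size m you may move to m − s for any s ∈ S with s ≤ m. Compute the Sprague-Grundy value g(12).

0

Build the Grundy sequence with g(k) = mex{g(k−s) : s ∈ {1, 2}, s ≤ k}:
k:     0  1  2  3  4  5  6  7  8  9 10 11 12
g(k):  0  1  2  0  1  2  0  1  2  0  1  2  0
So g(12) = 0.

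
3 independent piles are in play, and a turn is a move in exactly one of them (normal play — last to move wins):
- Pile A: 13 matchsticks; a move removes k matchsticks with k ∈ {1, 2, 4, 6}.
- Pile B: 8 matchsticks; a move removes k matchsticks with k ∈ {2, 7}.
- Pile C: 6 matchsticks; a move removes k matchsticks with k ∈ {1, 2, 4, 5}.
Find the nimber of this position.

0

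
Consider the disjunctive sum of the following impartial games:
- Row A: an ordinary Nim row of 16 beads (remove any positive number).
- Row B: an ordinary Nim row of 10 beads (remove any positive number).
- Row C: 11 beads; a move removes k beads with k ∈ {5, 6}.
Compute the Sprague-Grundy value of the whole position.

26

Row A is a plain Nim row of size 16, so its Grundy value is 16.
Row B is a plain Nim row of size 10, so its Grundy value is 10.
Build the Grundy sequence for row C with g(k) = mex{g(k−s) : s ∈ {5, 6}, s ≤ k}:
g(0) = mex{} = 0
g(1) = mex{} = 0
g(2) = mex{} = 0
g(3) = mex{} = 0
g(4) = mex{} = 0
g(5) = mex{0} = 1
g(6) = mex{0} = 1
g(7) = mex{0} = 1
g(8) = mex{0} = 1
g(9) = mex{0} = 1
g(10) = mex{0,1} = 2
g(11) = mex{1} = 0
So g(11) = 0.
The value of a disjunctive sum is the nim-sum of the parts.
Combined value = 16 XOR 10 XOR 0 = 26.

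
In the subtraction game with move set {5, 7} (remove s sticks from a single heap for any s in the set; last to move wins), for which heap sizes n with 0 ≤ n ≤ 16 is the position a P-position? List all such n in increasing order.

0, 1, 2, 3, 4, 12, 13, 14, 15, 16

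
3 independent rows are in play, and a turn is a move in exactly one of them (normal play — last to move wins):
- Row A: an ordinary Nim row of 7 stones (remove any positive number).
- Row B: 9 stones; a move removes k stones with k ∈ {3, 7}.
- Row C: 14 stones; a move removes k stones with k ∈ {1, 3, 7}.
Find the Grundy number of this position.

6

Row A is a plain Nim row of size 7, so its Grundy value is 7.
Build the Grundy sequence for row B with g(k) = mex{g(k−s) : s ∈ {3, 7}, s ≤ k}:
k:     0  1  2  3  4  5  6  7  8  9
g(k):  0  0  0  1  1  1  0  2  2  1
So g(9) = 1.
Grundy values for row C (subtraction set {1, 3, 7}):
k:     0  1  2  3  4  5  6  7  8  9 10 11 12 13 14
g(k):  0  1  0  1  0  1  0  1  0  1  0  1  0  1  0
So g(14) = 0.
By the Sprague-Grundy theorem, the Grundy value of a sum of independent games is the XOR of the component values.
Combined value = 7 XOR 1 XOR 0 = 6.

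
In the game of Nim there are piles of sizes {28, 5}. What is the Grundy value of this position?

25

Nim-sum: 28 ^ 5 = 25.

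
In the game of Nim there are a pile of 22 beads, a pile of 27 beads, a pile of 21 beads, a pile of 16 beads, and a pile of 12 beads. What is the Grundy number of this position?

4

Bitwise XOR of the heap sizes:
  10110  (22)
  11011  (27)
  10101  (21)
  10000  (16)
  01100  (12)
  -----
  00100  (4)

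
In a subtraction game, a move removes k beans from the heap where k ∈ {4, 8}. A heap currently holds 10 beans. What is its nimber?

2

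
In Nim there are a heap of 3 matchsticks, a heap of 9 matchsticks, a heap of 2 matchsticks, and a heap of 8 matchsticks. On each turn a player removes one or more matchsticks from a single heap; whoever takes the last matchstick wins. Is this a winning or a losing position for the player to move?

Bitwise XOR of the heap sizes:
  0011  (3)
  1001  (9)
  0010  (2)
  1000  (8)
  ----
  0000  (0)
The nim-sum is 0, so this is a P-position: the player to move is in a losing position under optimal play.

Losing position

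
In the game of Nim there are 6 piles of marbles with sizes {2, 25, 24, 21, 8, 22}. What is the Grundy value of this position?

8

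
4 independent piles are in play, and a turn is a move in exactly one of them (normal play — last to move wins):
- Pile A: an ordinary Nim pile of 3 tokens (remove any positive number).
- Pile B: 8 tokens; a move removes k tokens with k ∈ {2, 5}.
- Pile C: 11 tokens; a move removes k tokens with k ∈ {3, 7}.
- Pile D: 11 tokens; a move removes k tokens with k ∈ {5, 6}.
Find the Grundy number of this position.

Pile A is a plain Nim pile of size 3, so its Grundy value is 3.
Build the Grundy sequence for pile B with g(k) = mex{g(k−s) : s ∈ {2, 5}, s ≤ k}:
k:     0  1  2  3  4  5  6  7  8
g(k):  0  0  1  1  0  2  1  0  0
So g(8) = 0.
Grundy values for pile C (subtraction set {3, 7}):
g(0) = mex{} = 0
g(1) = mex{} = 0
g(2) = mex{} = 0
g(3) = mex{0} = 1
g(4) = mex{0} = 1
g(5) = mex{0} = 1
g(6) = mex{1} = 0
g(7) = mex{0,1} = 2
g(8) = mex{0,1} = 2
g(9) = mex{0} = 1
g(10) = mex{1,2} = 0
g(11) = mex{1,2} = 0
So g(11) = 0.
Build the Grundy sequence for pile D with g(k) = mex{g(k−s) : s ∈ {5, 6}, s ≤ k}:
k:     0  1  2  3  4  5  6  7  8  9 10 11
g(k):  0  0  0  0  0  1  1  1  1  1  2  0
So g(11) = 0.
By the Sprague-Grundy theorem, the Grundy value of a sum of independent games is the XOR of the component values.
Combined value = 3 ⊕ 0 ⊕ 0 ⊕ 0 = 3.

3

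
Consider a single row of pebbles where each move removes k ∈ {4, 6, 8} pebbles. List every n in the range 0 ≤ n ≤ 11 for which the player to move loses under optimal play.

Build the Grundy sequence with g(k) = mex{g(k−s) : s ∈ {4, 6, 8}, s ≤ k}:
g(0) = mex{} = 0
g(1) = mex{} = 0
g(2) = mex{} = 0
g(3) = mex{} = 0
g(4) = mex{0} = 1
g(5) = mex{0} = 1
g(6) = mex{0} = 1
g(7) = mex{0} = 1
g(8) = mex{0,1} = 2
g(9) = mex{0,1} = 2
g(10) = mex{0,1} = 2
g(11) = mex{0,1} = 2
The P-positions (g = 0) in 0..11 are 0, 1, 2, 3.

0, 1, 2, 3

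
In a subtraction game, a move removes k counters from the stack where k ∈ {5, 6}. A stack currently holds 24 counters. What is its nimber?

Grundy values for subtraction set {5, 6}:
k:     0  1  2  3  4  5  6  7  8  9 10 11 12 13 14 15 16 17 18 19 20 21 22 23 24
g(k):  0  0  0  0  0  1  1  1  1  1  2  0  0  0  0  0  1  1  1  1  1  2  0  0  0
So g(24) = 0.

0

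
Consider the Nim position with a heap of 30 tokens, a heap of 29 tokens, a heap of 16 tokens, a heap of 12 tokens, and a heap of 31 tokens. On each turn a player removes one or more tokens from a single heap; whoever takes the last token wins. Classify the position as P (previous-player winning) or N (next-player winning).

P-position

Nim-sum: 30 ⊕ 29 ⊕ 16 ⊕ 12 ⊕ 31 = 0.
The nim-sum is 0, so this is a P-position: the player to move is in a losing position under optimal play.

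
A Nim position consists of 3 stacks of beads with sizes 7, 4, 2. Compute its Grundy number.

1

Compute the nim-sum pairwise:
7 XOR 4 = 3
3 XOR 2 = 1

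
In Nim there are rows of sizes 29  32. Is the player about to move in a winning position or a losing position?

Winning position

Compute the nim-sum pairwise:
29 XOR 32 = 61
The nim-sum is 61 ≠ 0, so this is an N-position: the player to move can win.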